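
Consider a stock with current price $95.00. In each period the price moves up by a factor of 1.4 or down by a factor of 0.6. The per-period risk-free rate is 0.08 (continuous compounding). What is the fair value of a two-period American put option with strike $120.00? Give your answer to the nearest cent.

Risk-neutral probability p = (e^0.08 − 0.6)/(1.4 − 0.6) = 0.4833/0.8000 = 0.6041
Terminal stock prices: S_uu = 186.2, S_ud = 79.8, S_dd = 34.2
Terminal payoffs (K − S): max(-66.2, 0) = 0, max(40.2, 0) = 40.2, max(85.8, 0) = 85.8
Node u (S = 133): continuation = e^(−0.08)·[0.6041·0.0000 + 0.3959·40.2000] = 14.6912; exercise value = 0.0000 ≤ continuation, so V_u = 14.6912
Node d (S = 57): continuation = e^(−0.08)·[0.6041·40.2000 + 0.3959·85.8000] = 53.7740; exercise value = 63.0000 > continuation, so V_d = 63.0000 (exercise)
Node 0 (S = 95): continuation = e^(−0.08)·[0.6041·14.6912 + 0.3959·63.0000] = 31.2163; exercise value = 25.0000 ≤ continuation, so V_0 = 31.2163

$31.22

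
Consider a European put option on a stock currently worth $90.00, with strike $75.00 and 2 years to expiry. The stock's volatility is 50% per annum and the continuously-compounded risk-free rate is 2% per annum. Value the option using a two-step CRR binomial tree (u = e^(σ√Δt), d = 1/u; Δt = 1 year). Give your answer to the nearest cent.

CRR parameters: u = e^(σ√Δt) = e^(0.5·√1) = 1.6487, d = 1/u = 0.6065
Per-period rate: rΔt = 0.02·1 = 0.02, so R = e^0.02 = 1.0202
Risk-neutral probability p = (e^0.02 − 0.6065)/(1.6487 − 0.6065) = 0.4137/1.0422 = 0.3969
Terminal stock prices: S_uu = 244.6, S_ud = 90, S_dd = 33.11
Terminal payoffs (K − S): max(-169.6, 0) = 0, max(-15, 0) = 0, max(41.89, 0) = 41.89
Node u (S = 148.4): V_u = e^(−0.02)·[0.3969·0.0000 + 0.6031·0.0000] = 0.0000
Node d (S = 54.59): V_d = e^(−0.02)·[0.3969·0.0000 + 0.6031·41.8909] = 24.7631
Node 0 (S = 90): V_0 = e^(−0.02)·[0.3969·0.0000 + 0.6031·24.7631] = 14.6383

$14.64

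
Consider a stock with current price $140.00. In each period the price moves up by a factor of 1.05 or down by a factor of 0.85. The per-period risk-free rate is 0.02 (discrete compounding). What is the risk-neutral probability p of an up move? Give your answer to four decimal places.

p = 0.8500

Risk-neutral probability p = (1 + 0.02 − 0.85)/(1.05 − 0.85) = 0.1700/0.2000 = 0.8500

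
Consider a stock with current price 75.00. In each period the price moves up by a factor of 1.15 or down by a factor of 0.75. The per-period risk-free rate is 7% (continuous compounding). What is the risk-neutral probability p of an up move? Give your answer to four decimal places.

p = 0.8063

Risk-neutral probability p = (e^0.07 − 0.75)/(1.15 − 0.75) = 0.3225/0.4000 = 0.8063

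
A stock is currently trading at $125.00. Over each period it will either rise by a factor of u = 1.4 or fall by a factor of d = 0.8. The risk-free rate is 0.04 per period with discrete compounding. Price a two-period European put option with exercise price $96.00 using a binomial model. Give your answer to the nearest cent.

$5.33

Risk-neutral probability p = (1 + 0.04 − 0.8)/(1.4 − 0.8) = 0.2400/0.6000 = 0.4000
Terminal stock prices: S_uu = 245, S_ud = 140, S_dd = 80
Terminal payoffs (K − S): max(-149, 0) = 0, max(-44, 0) = 0, max(16, 0) = 16
Node u (S = 175): V_u = 1/1.04·[0.4000·0.0000 + 0.6000·0.0000] = 0.0000
Node d (S = 100): V_d = 1/1.04·[0.4000·0.0000 + 0.6000·16.0000] = 9.2308
Node 0 (S = 125): V_0 = 1/1.04·[0.4000·0.0000 + 0.6000·9.2308] = 5.3254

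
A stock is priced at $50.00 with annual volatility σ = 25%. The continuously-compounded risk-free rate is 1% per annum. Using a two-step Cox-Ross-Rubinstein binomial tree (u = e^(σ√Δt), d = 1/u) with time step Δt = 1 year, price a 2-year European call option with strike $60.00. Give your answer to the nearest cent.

$4.61

CRR parameters: u = e^(σ√Δt) = e^(0.25·√1) = 1.2840, d = 1/u = 0.7788
Per-period rate: rΔt = 0.01·1 = 0.01, so R = e^0.01 = 1.0101
Risk-neutral probability p = (e^0.01 − 0.7788)/(1.2840 − 0.7788) = 0.2312/0.5052 = 0.4577
Terminal stock prices: S_uu = 82.44, S_ud = 50, S_dd = 30.33
Terminal payoffs (S − K): max(22.44, 0) = 22.44, max(-10, 0) = 0, max(-29.67, 0) = 0
Node u (S = 64.2): V_u = e^(−0.01)·[0.4577·22.4361 + 0.5423·0.0000] = 10.1672
Node d (S = 38.94): V_d = e^(−0.01)·[0.4577·0.0000 + 0.5423·0.0000] = 0.0000
Node 0 (S = 50): V_0 = e^(−0.01)·[0.4577·10.1672 + 0.5423·0.0000] = 4.6074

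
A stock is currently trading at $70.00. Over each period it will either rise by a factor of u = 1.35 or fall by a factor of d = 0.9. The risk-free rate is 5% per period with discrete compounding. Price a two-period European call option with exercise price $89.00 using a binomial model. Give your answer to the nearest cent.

$3.89

Risk-neutral probability p = (1 + 0.05 − 0.9)/(1.35 − 0.9) = 0.1500/0.4500 = 0.3333
Terminal stock prices: S_uu = 127.6, S_ud = 85.05, S_dd = 56.7
Terminal payoffs (S − K): max(38.58, 0) = 38.58, max(-3.95, 0) = 0, max(-32.3, 0) = 0
Node u (S = 94.5): V_u = 1/1.05·[0.3333·38.5750 + 0.6667·0.0000] = 12.2460
Node d (S = 63): V_d = 1/1.05·[0.3333·0.0000 + 0.6667·0.0000] = 0.0000
Node 0 (S = 70): V_0 = 1/1.05·[0.3333·12.2460 + 0.6667·0.0000] = 3.8876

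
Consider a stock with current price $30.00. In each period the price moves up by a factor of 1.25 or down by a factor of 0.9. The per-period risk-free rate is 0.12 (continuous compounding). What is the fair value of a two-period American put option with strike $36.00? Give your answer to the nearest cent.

$6.00

Risk-neutral probability p = (e^0.12 − 0.9)/(1.25 − 0.9) = 0.2275/0.3500 = 0.6500
Terminal stock prices: S_uu = 46.88, S_ud = 33.75, S_dd = 24.3
Terminal payoffs (K − S): max(-10.88, 0) = 0, max(2.25, 0) = 2.25, max(11.7, 0) = 11.7
Node u (S = 37.5): continuation = e^(−0.12)·[0.6500·0.0000 + 0.3500·2.2500] = 0.6985; exercise value = 0.0000 ≤ continuation, so V_u = 0.6985
Node d (S = 27): continuation = e^(−0.12)·[0.6500·2.2500 + 0.3500·11.7000] = 4.9291; exercise value = 9.0000 > continuation, so V_d = 9.0000 (exercise)
Node 0 (S = 30): continuation = e^(−0.12)·[0.6500·0.6985 + 0.3500·9.0000] = 3.1965; exercise value = 6.0000 > continuation, so V_0 = 6.0000 (exercise)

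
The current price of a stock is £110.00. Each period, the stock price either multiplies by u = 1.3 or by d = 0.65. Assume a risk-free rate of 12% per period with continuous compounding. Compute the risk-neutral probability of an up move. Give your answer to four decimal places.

Risk-neutral probability p = (e^0.12 − 0.65)/(1.3 − 0.65) = 0.4775/0.6500 = 0.7346

p = 0.7346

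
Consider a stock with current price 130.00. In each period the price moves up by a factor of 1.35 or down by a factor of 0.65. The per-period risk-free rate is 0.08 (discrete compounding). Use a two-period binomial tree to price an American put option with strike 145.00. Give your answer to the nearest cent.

27.89

Risk-neutral probability p = (1 + 0.08 − 0.65)/(1.35 − 0.65) = 0.4300/0.7000 = 0.6143
Terminal stock prices: S_uu = 236.9, S_ud = 114.1, S_dd = 54.93
Terminal payoffs (K − S): max(-91.93, 0) = 0, max(30.92, 0) = 30.92, max(90.07, 0) = 90.07
Node u (S = 175.5): continuation = 1/1.08·[0.6143·0.0000 + 0.3857·30.9250] = 11.0446; exercise value = 0.0000 ≤ continuation, so V_u = 11.0446
Node d (S = 84.5): continuation = 1/1.08·[0.6143·30.9250 + 0.3857·90.0750] = 49.7593; exercise value = 60.5000 > continuation, so V_d = 60.5000 (exercise)
Node 0 (S = 130): continuation = 1/1.08·[0.6143·11.0446 + 0.3857·60.5000] = 27.8891; exercise value = 15.0000 ≤ continuation, so V_0 = 27.8891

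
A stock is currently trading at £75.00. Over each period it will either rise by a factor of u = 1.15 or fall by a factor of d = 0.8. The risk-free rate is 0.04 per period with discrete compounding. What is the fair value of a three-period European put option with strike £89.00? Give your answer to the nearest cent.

£11.31

Risk-neutral probability p = (1 + 0.04 − 0.8)/(1.15 − 0.8) = 0.2400/0.3500 = 0.6857
Terminal stock prices: S_uuu = 114.1, S_uud = 79.35, S_udd = 55.2, S_ddd = 38.4
Terminal payoffs (K − S): max(-25.07, 0) = 0, max(9.65, 0) = 9.65, max(33.8, 0) = 33.8, max(50.6, 0) = 50.6
Node uu (S = 99.19): V_uu = 1/1.04·[0.6857·0.0000 + 0.3143·9.6500] = 2.9162
Node ud (S = 69): V_ud = 1/1.04·[0.6857·9.6500 + 0.3143·33.8000] = 16.5769
Node dd (S = 48): V_dd = 1/1.04·[0.6857·33.8000 + 0.3143·50.6000] = 37.5769
Node u (S = 86.25): V_u = 1/1.04·[0.6857·2.9162 + 0.3143·16.5769] = 6.9323
Node d (S = 60): V_d = 1/1.04·[0.6857·16.5769 + 0.3143·37.5769] = 22.2855
Node 0 (S = 75): V_0 = 1/1.04·[0.6857·6.9323 + 0.3143·22.2855] = 11.3054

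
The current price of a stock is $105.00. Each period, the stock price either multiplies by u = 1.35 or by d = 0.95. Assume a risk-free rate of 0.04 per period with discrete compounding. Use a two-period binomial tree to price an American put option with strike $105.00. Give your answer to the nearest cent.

Risk-neutral probability p = (1 + 0.04 − 0.95)/(1.35 − 0.95) = 0.0900/0.4000 = 0.2250
Terminal stock prices: S_uu = 191.4, S_ud = 134.7, S_dd = 94.76
Terminal payoffs (K − S): max(-86.36, 0) = 0, max(-29.66, 0) = 0, max(10.24, 0) = 10.24
Node u (S = 141.8): continuation = 1/1.04·[0.2250·0.0000 + 0.7750·0.0000] = 0.0000; exercise value = 0.0000 ≤ continuation, so V_u = 0.0000
Node d (S = 99.75): continuation = 1/1.04·[0.2250·0.0000 + 0.7750·10.2375] = 7.6289; exercise value = 5.2500 ≤ continuation, so V_d = 7.6289
Node 0 (S = 105): continuation = 1/1.04·[0.2250·0.0000 + 0.7750·7.6289] = 5.6850; exercise value = 0.0000 ≤ continuation, so V_0 = 5.6850

$5.69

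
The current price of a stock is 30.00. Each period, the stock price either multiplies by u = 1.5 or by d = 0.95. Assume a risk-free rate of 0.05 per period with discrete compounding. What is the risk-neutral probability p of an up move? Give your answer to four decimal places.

Risk-neutral probability p = (1 + 0.05 − 0.95)/(1.5 − 0.95) = 0.1000/0.5500 = 0.1818

p = 0.1818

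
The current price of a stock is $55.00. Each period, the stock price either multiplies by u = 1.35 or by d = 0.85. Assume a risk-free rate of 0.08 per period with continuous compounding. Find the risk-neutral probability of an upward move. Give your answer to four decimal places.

p = 0.4666

Risk-neutral probability p = (e^0.08 − 0.85)/(1.35 − 0.85) = 0.2333/0.5000 = 0.4666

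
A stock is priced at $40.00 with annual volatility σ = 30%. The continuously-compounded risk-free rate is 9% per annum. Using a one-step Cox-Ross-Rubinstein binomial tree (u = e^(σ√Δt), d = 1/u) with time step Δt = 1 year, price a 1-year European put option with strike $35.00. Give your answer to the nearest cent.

$2.06

CRR parameters: u = e^(σ√Δt) = e^(0.3·√1) = 1.3499, d = 1/u = 0.7408
Per-period rate: rΔt = 0.09·1 = 0.09, so R = e^0.09 = 1.0942
Risk-neutral probability p = (e^0.09 − 0.7408)/(1.3499 − 0.7408) = 0.3534/0.6090 = 0.5802
Terminal stock prices: S_u = 53.99, S_d = 29.63
Terminal payoffs (K − S): max(-18.99, 0) = 0, max(5.367, 0) = 5.367
Node 0 (S = 40): V_0 = e^(−0.09)·[0.5802·0.0000 + 0.4198·5.3673] = 2.0593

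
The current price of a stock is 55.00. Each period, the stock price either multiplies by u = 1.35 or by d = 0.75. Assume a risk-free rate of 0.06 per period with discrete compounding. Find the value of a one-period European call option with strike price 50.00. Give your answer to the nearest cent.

Risk-neutral probability p = (1 + 0.06 − 0.75)/(1.35 − 0.75) = 0.3100/0.6000 = 0.5167
Terminal stock prices: S_u = 74.25, S_d = 41.25
Terminal payoffs (S − K): max(24.25, 0) = 24.25, max(-8.75, 0) = 0
Node 0 (S = 55): V_0 = 1/1.06·[0.5167·24.2500 + 0.4833·0.0000] = 11.8200

11.82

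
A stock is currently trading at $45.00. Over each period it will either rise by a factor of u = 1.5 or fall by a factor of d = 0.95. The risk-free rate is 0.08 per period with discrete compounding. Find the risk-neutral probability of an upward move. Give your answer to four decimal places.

Risk-neutral probability p = (1 + 0.08 − 0.95)/(1.5 − 0.95) = 0.1300/0.5500 = 0.2364

p = 0.2364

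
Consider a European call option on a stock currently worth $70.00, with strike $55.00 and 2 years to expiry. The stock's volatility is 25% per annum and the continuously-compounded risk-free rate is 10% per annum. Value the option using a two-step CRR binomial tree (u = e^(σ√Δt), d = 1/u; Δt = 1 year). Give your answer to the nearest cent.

CRR parameters: u = e^(σ√Δt) = e^(0.25·√1) = 1.2840, d = 1/u = 0.7788
Per-period rate: rΔt = 0.1·1 = 0.1, so R = e^0.1 = 1.1052
Risk-neutral probability p = (e^0.1 − 0.7788)/(1.2840 − 0.7788) = 0.3264/0.5052 = 0.6460
Terminal stock prices: S_uu = 115.4, S_ud = 70, S_dd = 42.46
Terminal payoffs (S − K): max(60.41, 0) = 60.41, max(15, 0) = 15, max(-12.54, 0) = 0
Node u (S = 89.88): V_u = e^(−0.1)·[0.6460·60.4105 + 0.3540·15.0000] = 40.1157
Node d (S = 54.52): V_d = e^(−0.1)·[0.6460·15.0000 + 0.3540·0.0000] = 8.7677
Node 0 (S = 70): V_0 = e^(−0.1)·[0.6460·40.1157 + 0.3540·8.7677] = 26.2568

$26.26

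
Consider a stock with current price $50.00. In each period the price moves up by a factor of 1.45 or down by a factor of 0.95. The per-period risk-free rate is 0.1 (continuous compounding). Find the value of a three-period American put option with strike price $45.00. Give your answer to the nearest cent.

$0.52

Risk-neutral probability p = (e^0.1 − 0.95)/(1.45 − 0.95) = 0.1552/0.5000 = 0.3103
Terminal stock prices: S_uuu = 152.4, S_uud = 99.87, S_udd = 65.43, S_ddd = 42.87
Terminal payoffs (K − S): max(-107.4, 0) = 0, max(-54.87, 0) = 0, max(-20.43, 0) = 0, max(2.131, 0) = 2.131
Node uu (S = 105.1): continuation = e^(−0.1)·[0.3103·0.0000 + 0.6897·0.0000] = 0.0000; exercise value = 0.0000 ≤ continuation, so V_uu = 0.0000
Node ud (S = 68.88): continuation = e^(−0.1)·[0.3103·0.0000 + 0.6897·0.0000] = 0.0000; exercise value = 0.0000 ≤ continuation, so V_ud = 0.0000
Node dd (S = 45.12): continuation = e^(−0.1)·[0.3103·0.0000 + 0.6897·2.1313] = 1.3300; exercise value = 0.0000 ≤ continuation, so V_dd = 1.3300
Node u (S = 72.5): continuation = e^(−0.1)·[0.3103·0.0000 + 0.6897·0.0000] = 0.0000; exercise value = 0.0000 ≤ continuation, so V_u = 0.0000
Node d (S = 47.5): continuation = e^(−0.1)·[0.3103·0.0000 + 0.6897·1.3300] = 0.8299; exercise value = 0.0000 ≤ continuation, so V_d = 0.8299
Node 0 (S = 50): continuation = e^(−0.1)·[0.3103·0.0000 + 0.6897·0.8299] = 0.5179; exercise value = 0.0000 ≤ continuation, so V_0 = 0.5179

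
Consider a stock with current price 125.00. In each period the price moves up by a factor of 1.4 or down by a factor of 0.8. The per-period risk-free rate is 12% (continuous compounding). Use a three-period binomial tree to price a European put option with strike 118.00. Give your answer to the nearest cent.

4.94

Risk-neutral probability p = (e^0.12 − 0.8)/(1.4 − 0.8) = 0.3275/0.6000 = 0.5458
Terminal stock prices: S_uuu = 343, S_uud = 196, S_udd = 112, S_ddd = 64
Terminal payoffs (K − S): max(-225, 0) = 0, max(-78, 0) = 0, max(6, 0) = 6, max(54, 0) = 54
Node uu (S = 245): V_uu = e^(−0.12)·[0.5458·0.0000 + 0.4542·0.0000] = 0.0000
Node ud (S = 140): V_ud = e^(−0.12)·[0.5458·0.0000 + 0.4542·6.0000] = 2.4169
Node dd (S = 80): V_dd = e^(−0.12)·[0.5458·6.0000 + 0.4542·54.0000] = 24.6566
Node u (S = 175): V_u = e^(−0.12)·[0.5458·0.0000 + 0.4542·2.4169] = 0.9736
Node d (S = 100): V_d = e^(−0.12)·[0.5458·2.4169 + 0.4542·24.6566] = 11.1021
Node 0 (S = 125): V_0 = e^(−0.12)·[0.5458·0.9736 + 0.4542·11.1021] = 4.9434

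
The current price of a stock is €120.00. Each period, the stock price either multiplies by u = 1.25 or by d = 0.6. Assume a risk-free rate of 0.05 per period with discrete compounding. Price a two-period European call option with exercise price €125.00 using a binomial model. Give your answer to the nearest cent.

€27.17

Risk-neutral probability p = (1 + 0.05 − 0.6)/(1.25 − 0.6) = 0.4500/0.6500 = 0.6923
Terminal stock prices: S_uu = 187.5, S_ud = 90, S_dd = 43.2
Terminal payoffs (S − K): max(62.5, 0) = 62.5, max(-35, 0) = 0, max(-81.8, 0) = 0
Node u (S = 150): V_u = 1/1.05·[0.6923·62.5000 + 0.3077·0.0000] = 41.2088
Node d (S = 72): V_d = 1/1.05·[0.6923·0.0000 + 0.3077·0.0000] = 0.0000
Node 0 (S = 120): V_0 = 1/1.05·[0.6923·41.2088 + 0.3077·0.0000] = 27.1706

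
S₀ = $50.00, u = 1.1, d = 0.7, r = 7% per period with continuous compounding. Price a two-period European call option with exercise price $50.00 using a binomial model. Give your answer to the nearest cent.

Risk-neutral probability p = (e^0.07 − 0.7)/(1.1 − 0.7) = 0.3725/0.4000 = 0.9313
Terminal stock prices: S_uu = 60.5, S_ud = 38.5, S_dd = 24.5
Terminal payoffs (S − K): max(10.5, 0) = 10.5, max(-11.5, 0) = 0, max(-25.5, 0) = 0
Node u (S = 55): V_u = e^(−0.07)·[0.9313·10.5000 + 0.0687·0.0000] = 9.1173
Node d (S = 35): V_d = e^(−0.07)·[0.9313·0.0000 + 0.0687·0.0000] = 0.0000
Node 0 (S = 50): V_0 = e^(−0.07)·[0.9313·9.1173 + 0.0687·0.0000] = 7.9166

$7.92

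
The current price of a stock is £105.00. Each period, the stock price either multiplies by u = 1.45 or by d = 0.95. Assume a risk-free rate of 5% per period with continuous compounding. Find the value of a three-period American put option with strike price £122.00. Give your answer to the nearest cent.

Risk-neutral probability p = (e^0.05 − 0.95)/(1.45 − 0.95) = 0.1013/0.5000 = 0.2025
Terminal stock prices: S_uuu = 320.1, S_uud = 209.7, S_udd = 137.4, S_ddd = 90.02
Terminal payoffs (K − S): max(-198.1, 0) = 0, max(-87.72, 0) = 0, max(-15.41, 0) = 0, max(31.98, 0) = 31.98
Node uu (S = 220.8): continuation = e^(−0.05)·[0.2025·0.0000 + 0.7975·0.0000] = 0.0000; exercise value = 0.0000 ≤ continuation, so V_uu = 0.0000
Node ud (S = 144.6): continuation = e^(−0.05)·[0.2025·0.0000 + 0.7975·0.0000] = 0.0000; exercise value = 0.0000 ≤ continuation, so V_ud = 0.0000
Node dd (S = 94.76): continuation = e^(−0.05)·[0.2025·0.0000 + 0.7975·31.9756] = 24.2556; exercise value = 27.2375 > continuation, so V_dd = 27.2375 (exercise)
Node u (S = 152.2): continuation = e^(−0.05)·[0.2025·0.0000 + 0.7975·0.0000] = 0.0000; exercise value = 0.0000 ≤ continuation, so V_u = 0.0000
Node d (S = 99.75): continuation = e^(−0.05)·[0.2025·0.0000 + 0.7975·27.2375] = 20.6614; exercise value = 22.2500 > continuation, so V_d = 22.2500 (exercise)
Node 0 (S = 105): continuation = e^(−0.05)·[0.2025·0.0000 + 0.7975·22.2500] = 16.8781; exercise value = 17.0000 > continuation, so V_0 = 17.0000 (exercise)

£17.00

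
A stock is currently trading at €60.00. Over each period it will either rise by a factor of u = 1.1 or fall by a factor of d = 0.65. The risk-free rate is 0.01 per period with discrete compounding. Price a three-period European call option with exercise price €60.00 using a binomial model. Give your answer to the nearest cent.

€9.87

Risk-neutral probability p = (1 + 0.01 − 0.65)/(1.1 − 0.65) = 0.3600/0.4500 = 0.8000
Terminal stock prices: S_uuu = 79.86, S_uud = 47.19, S_udd = 27.89, S_ddd = 16.48
Terminal payoffs (S − K): max(19.86, 0) = 19.86, max(-12.81, 0) = 0, max(-32.11, 0) = 0, max(-43.52, 0) = 0
Node uu (S = 72.6): V_uu = 1/1.01·[0.8000·19.8600 + 0.2000·0.0000] = 15.7307
Node ud (S = 42.9): V_ud = 1/1.01·[0.8000·0.0000 + 0.2000·0.0000] = 0.0000
Node dd (S = 25.35): V_dd = 1/1.01·[0.8000·0.0000 + 0.2000·0.0000] = 0.0000
Node u (S = 66): V_u = 1/1.01·[0.8000·15.7307 + 0.2000·0.0000] = 12.4600
Node d (S = 39): V_d = 1/1.01·[0.8000·0.0000 + 0.2000·0.0000] = 0.0000
Node 0 (S = 60): V_0 = 1/1.01·[0.8000·12.4600 + 0.2000·0.0000] = 9.8693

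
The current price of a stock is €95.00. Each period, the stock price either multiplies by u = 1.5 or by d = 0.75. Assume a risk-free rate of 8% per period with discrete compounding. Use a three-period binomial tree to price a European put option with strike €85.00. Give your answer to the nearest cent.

€7.85

Risk-neutral probability p = (1 + 0.08 − 0.75)/(1.5 − 0.75) = 0.3300/0.7500 = 0.4400
Terminal stock prices: S_uuu = 320.6, S_uud = 160.3, S_udd = 80.16, S_ddd = 40.08
Terminal payoffs (K − S): max(-235.6, 0) = 0, max(-75.31, 0) = 0, max(4.844, 0) = 4.844, max(44.92, 0) = 44.92
Node uu (S = 213.8): V_uu = 1/1.08·[0.4400·0.0000 + 0.5600·0.0000] = 0.0000
Node ud (S = 106.9): V_ud = 1/1.08·[0.4400·0.0000 + 0.5600·4.8438] = 2.5116
Node dd (S = 53.44): V_dd = 1/1.08·[0.4400·4.8438 + 0.5600·44.9219] = 25.2662
Node u (S = 142.5): V_u = 1/1.08·[0.4400·0.0000 + 0.5600·2.5116] = 1.3023
Node d (S = 71.25): V_d = 1/1.08·[0.4400·2.5116 + 0.5600·25.2662] = 14.1242
Node 0 (S = 95): V_0 = 1/1.08·[0.4400·1.3023 + 0.5600·14.1242] = 7.8542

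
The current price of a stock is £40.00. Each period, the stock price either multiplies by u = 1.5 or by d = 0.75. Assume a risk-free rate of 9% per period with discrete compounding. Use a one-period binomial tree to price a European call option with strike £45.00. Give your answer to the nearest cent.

£6.24

Risk-neutral probability p = (1 + 0.09 − 0.75)/(1.5 − 0.75) = 0.3400/0.7500 = 0.4533
Terminal stock prices: S_u = 60, S_d = 30
Terminal payoffs (S − K): max(15, 0) = 15, max(-15, 0) = 0
Node 0 (S = 40): V_0 = 1/1.09·[0.4533·15.0000 + 0.5467·0.0000] = 6.2385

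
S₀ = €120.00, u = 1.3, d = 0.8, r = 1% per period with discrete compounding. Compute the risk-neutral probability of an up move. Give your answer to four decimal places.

p = 0.4200

Risk-neutral probability p = (1 + 0.01 − 0.8)/(1.3 − 0.8) = 0.2100/0.5000 = 0.4200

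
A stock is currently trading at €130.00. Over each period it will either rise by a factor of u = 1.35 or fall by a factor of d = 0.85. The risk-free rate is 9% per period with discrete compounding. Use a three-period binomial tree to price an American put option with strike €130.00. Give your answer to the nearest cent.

€9.62

Risk-neutral probability p = (1 + 0.09 − 0.85)/(1.35 − 0.85) = 0.2400/0.5000 = 0.4800
Terminal stock prices: S_uuu = 319.8, S_uud = 201.4, S_udd = 126.8, S_ddd = 79.84
Terminal payoffs (K − S): max(-189.8, 0) = 0, max(-71.39, 0) = 0, max(3.201, 0) = 3.201, max(50.16, 0) = 50.16
Node uu (S = 236.9): continuation = 1/1.09·[0.4800·0.0000 + 0.5200·0.0000] = 0.0000; exercise value = 0.0000 ≤ continuation, so V_uu = 0.0000
Node ud (S = 149.2): continuation = 1/1.09·[0.4800·0.0000 + 0.5200·3.2013] = 1.5272; exercise value = 0.0000 ≤ continuation, so V_ud = 1.5272
Node dd (S = 93.92): continuation = 1/1.09·[0.4800·3.2013 + 0.5200·50.1638] = 25.3411; exercise value = 36.0750 > continuation, so V_dd = 36.0750 (exercise)
Node u (S = 175.5): continuation = 1/1.09·[0.4800·0.0000 + 0.5200·1.5272] = 0.7286; exercise value = 0.0000 ≤ continuation, so V_u = 0.7286
Node d (S = 110.5): continuation = 1/1.09·[0.4800·1.5272 + 0.5200·36.0750] = 17.8826; exercise value = 19.5000 > continuation, so V_d = 19.5000 (exercise)
Node 0 (S = 130): continuation = 1/1.09·[0.4800·0.7286 + 0.5200·19.5000] = 9.6236; exercise value = 0.0000 ≤ continuation, so V_0 = 9.6236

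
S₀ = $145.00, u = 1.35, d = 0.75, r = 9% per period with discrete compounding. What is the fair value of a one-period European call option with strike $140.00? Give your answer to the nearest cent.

Risk-neutral probability p = (1 + 0.09 − 0.75)/(1.35 − 0.75) = 0.3400/0.6000 = 0.5667
Terminal stock prices: S_u = 195.8, S_d = 108.8
Terminal payoffs (S − K): max(55.75, 0) = 55.75, max(-31.25, 0) = 0
Node 0 (S = 145): V_0 = 1/1.09·[0.5667·55.7500 + 0.4333·0.0000] = 28.9832

$28.98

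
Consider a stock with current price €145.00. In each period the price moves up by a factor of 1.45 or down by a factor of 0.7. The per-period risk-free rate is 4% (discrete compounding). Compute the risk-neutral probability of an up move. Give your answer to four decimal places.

p = 0.4533

Risk-neutral probability p = (1 + 0.04 − 0.7)/(1.45 − 0.7) = 0.3400/0.7500 = 0.4533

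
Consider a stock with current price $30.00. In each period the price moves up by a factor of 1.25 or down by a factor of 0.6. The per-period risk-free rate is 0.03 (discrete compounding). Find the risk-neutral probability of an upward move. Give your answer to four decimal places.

p = 0.6615

Risk-neutral probability p = (1 + 0.03 − 0.6)/(1.25 − 0.6) = 0.4300/0.6500 = 0.6615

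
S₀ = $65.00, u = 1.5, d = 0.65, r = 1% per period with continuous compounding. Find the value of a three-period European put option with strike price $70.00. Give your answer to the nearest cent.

$21.50

Risk-neutral probability p = (e^0.01 − 0.65)/(1.5 − 0.65) = 0.3601/0.8500 = 0.4236
Terminal stock prices: S_uuu = 219.4, S_uud = 95.06, S_udd = 41.19, S_ddd = 17.85
Terminal payoffs (K − S): max(-149.4, 0) = 0, max(-25.06, 0) = 0, max(28.81, 0) = 28.81, max(52.15, 0) = 52.15
Node uu (S = 146.2): V_uu = e^(−0.01)·[0.4236·0.0000 + 0.5764·0.0000] = 0.0000
Node ud (S = 63.38): V_ud = e^(−0.01)·[0.4236·0.0000 + 0.5764·28.8062] = 16.4390
Node dd (S = 27.46): V_dd = e^(−0.01)·[0.4236·28.8062 + 0.5764·52.1494] = 41.8410
Node u (S = 97.5): V_u = e^(−0.01)·[0.4236·0.0000 + 0.5764·16.4390] = 9.3814
Node d (S = 42.25): V_d = e^(−0.01)·[0.4236·16.4390 + 0.5764·41.8410] = 30.7718
Node 0 (S = 65): V_0 = e^(−0.01)·[0.4236·9.3814 + 0.5764·30.7718] = 21.4950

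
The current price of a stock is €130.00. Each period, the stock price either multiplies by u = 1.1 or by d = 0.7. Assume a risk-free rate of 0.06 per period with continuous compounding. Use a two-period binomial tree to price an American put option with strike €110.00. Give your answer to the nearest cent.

€2.47

Risk-neutral probability p = (e^0.06 − 0.7)/(1.1 − 0.7) = 0.3618/0.4000 = 0.9046
Terminal stock prices: S_uu = 157.3, S_ud = 100.1, S_dd = 63.7
Terminal payoffs (K − S): max(-47.3, 0) = 0, max(9.9, 0) = 9.9, max(46.3, 0) = 46.3
Node u (S = 143): continuation = e^(−0.06)·[0.9046·0.0000 + 0.0954·9.9000] = 0.8895; exercise value = 0.0000 ≤ continuation, so V_u = 0.8895
Node d (S = 91): continuation = e^(−0.06)·[0.9046·9.9000 + 0.0954·46.3000] = 12.5941; exercise value = 19.0000 > continuation, so V_d = 19.0000 (exercise)
Node 0 (S = 130): continuation = e^(−0.06)·[0.9046·0.8895 + 0.0954·19.0000] = 2.4650; exercise value = 0.0000 ≤ continuation, so V_0 = 2.4650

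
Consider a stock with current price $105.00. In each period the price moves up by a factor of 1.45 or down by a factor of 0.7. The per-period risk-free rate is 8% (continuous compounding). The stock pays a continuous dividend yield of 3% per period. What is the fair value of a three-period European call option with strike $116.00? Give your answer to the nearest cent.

$27.10

Per-period risk-free factor R = e^0.08 = 1.0833; dividend-adjusted growth = e^(0.08−0.03) = 1.0513.
Risk-neutral probability p = (1.0513 − 0.7)/(1.45 − 0.7) = 0.3513/0.7500 = 0.4684
Terminal stock prices: S_uuu = 320.1, S_uud = 154.5, S_udd = 74.6, S_ddd = 36.01
Terminal payoffs (S − K): max(204.1, 0) = 204.1, max(38.53, 0) = 38.53, max(-41.4, 0) = 0, max(-79.99, 0) = 0
Node uu (S = 220.8): V_uu = e^(−0.08)·[0.4684·204.1056 + 0.5316·38.5337] = 107.1565
Node ud (S = 106.6): V_ud = e^(−0.08)·[0.4684·38.5337 + 0.5316·0.0000] = 16.6601
Node dd (S = 51.45): V_dd = e^(−0.08)·[0.4684·0.0000 + 0.5316·0.0000] = 0.0000
Node u (S = 152.2): V_u = e^(−0.08)·[0.4684·107.1565 + 0.5316·16.6601] = 54.5055
Node d (S = 73.5): V_d = e^(−0.08)·[0.4684·16.6601 + 0.5316·0.0000] = 7.2031
Node 0 (S = 105): V_0 = e^(−0.08)·[0.4684·54.5055 + 0.5316·7.2031] = 27.1006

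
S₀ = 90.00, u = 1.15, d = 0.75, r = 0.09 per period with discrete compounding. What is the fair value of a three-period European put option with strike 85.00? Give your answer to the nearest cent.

1.31

Risk-neutral probability p = (1 + 0.09 − 0.75)/(1.15 − 0.75) = 0.3400/0.4000 = 0.8500
Terminal stock prices: S_uuu = 136.9, S_uud = 89.27, S_udd = 58.22, S_ddd = 37.97
Terminal payoffs (K − S): max(-51.88, 0) = 0, max(-4.269, 0) = 0, max(26.78, 0) = 26.78, max(47.03, 0) = 47.03
Node uu (S = 119): V_uu = 1/1.09·[0.8500·0.0000 + 0.1500·0.0000] = 0.0000
Node ud (S = 77.62): V_ud = 1/1.09·[0.8500·0.0000 + 0.1500·26.7813] = 3.6855
Node dd (S = 50.62): V_dd = 1/1.09·[0.8500·26.7813 + 0.1500·47.0312] = 27.3567
Node u (S = 103.5): V_u = 1/1.09·[0.8500·0.0000 + 0.1500·3.6855] = 0.5072
Node d (S = 67.5): V_d = 1/1.09·[0.8500·3.6855 + 0.1500·27.3567] = 6.6387
Node 0 (S = 90): V_0 = 1/1.09·[0.8500·0.5072 + 0.1500·6.6387] = 1.3091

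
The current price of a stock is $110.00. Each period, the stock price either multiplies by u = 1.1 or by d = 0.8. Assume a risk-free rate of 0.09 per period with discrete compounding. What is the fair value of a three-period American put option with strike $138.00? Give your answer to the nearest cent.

$28.00

Risk-neutral probability p = (1 + 0.09 − 0.8)/(1.1 − 0.8) = 0.2900/0.3000 = 0.9667
Terminal stock prices: S_uuu = 146.4, S_uud = 106.5, S_udd = 77.44, S_ddd = 56.32
Terminal payoffs (K − S): max(-8.41, 0) = 0, max(31.52, 0) = 31.52, max(60.56, 0) = 60.56, max(81.68, 0) = 81.68
Node uu (S = 133.1): continuation = 1/1.09·[0.9667·0.0000 + 0.0333·31.5200] = 0.9639; exercise value = 4.9000 > continuation, so V_uu = 4.9000 (exercise)
Node ud (S = 96.8): continuation = 1/1.09·[0.9667·31.5200 + 0.0333·60.5600] = 29.8055; exercise value = 41.2000 > continuation, so V_ud = 41.2000 (exercise)
Node dd (S = 70.4): continuation = 1/1.09·[0.9667·60.5600 + 0.0333·81.6800] = 56.2055; exercise value = 67.6000 > continuation, so V_dd = 67.6000 (exercise)
Node u (S = 121): continuation = 1/1.09·[0.9667·4.9000 + 0.0333·41.2000] = 5.6055; exercise value = 17.0000 > continuation, so V_u = 17.0000 (exercise)
Node d (S = 88): continuation = 1/1.09·[0.9667·41.2000 + 0.0333·67.6000] = 38.6055; exercise value = 50.0000 > continuation, so V_d = 50.0000 (exercise)
Node 0 (S = 110): continuation = 1/1.09·[0.9667·17.0000 + 0.0333·50.0000] = 16.6055; exercise value = 28.0000 > continuation, so V_0 = 28.0000 (exercise)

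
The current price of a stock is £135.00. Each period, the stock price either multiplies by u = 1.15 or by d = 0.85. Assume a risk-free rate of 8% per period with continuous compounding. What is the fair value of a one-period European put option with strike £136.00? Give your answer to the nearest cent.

£4.36

Risk-neutral probability p = (e^0.08 − 0.85)/(1.15 − 0.85) = 0.2333/0.3000 = 0.7776
Terminal stock prices: S_u = 155.2, S_d = 114.8
Terminal payoffs (K − S): max(-19.25, 0) = 0, max(21.25, 0) = 21.25
Node 0 (S = 135): V_0 = e^(−0.08)·[0.7776·0.0000 + 0.2224·21.2500] = 4.3622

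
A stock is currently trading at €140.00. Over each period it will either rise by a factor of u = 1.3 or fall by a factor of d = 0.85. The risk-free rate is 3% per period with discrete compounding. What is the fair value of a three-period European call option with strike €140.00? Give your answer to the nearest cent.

Risk-neutral probability p = (1 + 0.03 − 0.85)/(1.3 − 0.85) = 0.1800/0.4500 = 0.4000
Terminal stock prices: S_uuu = 307.6, S_uud = 201.1, S_udd = 131.5, S_ddd = 85.98
Terminal payoffs (S − K): max(167.6, 0) = 167.6, max(61.11, 0) = 61.11, max(-8.505, 0) = 0, max(-54.02, 0) = 0
Node uu (S = 236.6): V_uu = 1/1.03·[0.4000·167.5800 + 0.6000·61.1100] = 100.6777
Node ud (S = 154.7): V_ud = 1/1.03·[0.4000·61.1100 + 0.6000·0.0000] = 23.7320
Node dd (S = 101.1): V_dd = 1/1.03·[0.4000·0.0000 + 0.6000·0.0000] = 0.0000
Node u (S = 182): V_u = 1/1.03·[0.4000·100.6777 + 0.6000·23.7320] = 52.9226
Node d (S = 119): V_d = 1/1.03·[0.4000·23.7320 + 0.6000·0.0000] = 9.2163
Node 0 (S = 140): V_0 = 1/1.03·[0.4000·52.9226 + 0.6000·9.2163] = 25.9212

€25.92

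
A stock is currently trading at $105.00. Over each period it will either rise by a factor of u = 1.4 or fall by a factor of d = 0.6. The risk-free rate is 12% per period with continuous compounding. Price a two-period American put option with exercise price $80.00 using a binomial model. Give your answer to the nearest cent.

$5.14

Risk-neutral probability p = (e^0.12 − 0.6)/(1.4 − 0.6) = 0.5275/0.8000 = 0.6594
Terminal stock prices: S_uu = 205.8, S_ud = 88.2, S_dd = 37.8
Terminal payoffs (K − S): max(-125.8, 0) = 0, max(-8.2, 0) = 0, max(42.2, 0) = 42.2
Node u (S = 147): continuation = e^(−0.12)·[0.6594·0.0000 + 0.3406·0.0000] = 0.0000; exercise value = 0.0000 ≤ continuation, so V_u = 0.0000
Node d (S = 63): continuation = e^(−0.12)·[0.6594·0.0000 + 0.3406·42.2000] = 12.7491; exercise value = 17.0000 > continuation, so V_d = 17.0000 (exercise)
Node 0 (S = 105): continuation = e^(−0.12)·[0.6594·0.0000 + 0.3406·17.0000] = 5.1359; exercise value = 0.0000 ≤ continuation, so V_0 = 5.1359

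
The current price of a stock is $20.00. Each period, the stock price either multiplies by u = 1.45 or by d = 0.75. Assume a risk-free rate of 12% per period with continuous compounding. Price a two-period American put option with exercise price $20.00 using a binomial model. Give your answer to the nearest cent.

$2.04

Risk-neutral probability p = (e^0.12 − 0.75)/(1.45 − 0.75) = 0.3775/0.7000 = 0.5393
Terminal stock prices: S_uu = 42.05, S_ud = 21.75, S_dd = 11.25
Terminal payoffs (K − S): max(-22.05, 0) = 0, max(-1.75, 0) = 0, max(8.75, 0) = 8.75
Node u (S = 29): continuation = e^(−0.12)·[0.5393·0.0000 + 0.4607·0.0000] = 0.0000; exercise value = 0.0000 ≤ continuation, so V_u = 0.0000
Node d (S = 15): continuation = e^(−0.12)·[0.5393·0.0000 + 0.4607·8.7500] = 3.5754; exercise value = 5.0000 > continuation, so V_d = 5.0000 (exercise)
Node 0 (S = 20): continuation = e^(−0.12)·[0.5393·0.0000 + 0.4607·5.0000] = 2.0431; exercise value = 0.0000 ≤ continuation, so V_0 = 2.0431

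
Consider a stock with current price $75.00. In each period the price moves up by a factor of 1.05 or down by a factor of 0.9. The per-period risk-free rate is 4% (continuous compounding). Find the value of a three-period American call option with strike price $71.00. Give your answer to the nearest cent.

$12.10

Risk-neutral probability p = (e^0.04 − 0.9)/(1.05 − 0.9) = 0.1408/0.1500 = 0.9387
Terminal stock prices: S_uuu = 86.82, S_uud = 74.42, S_udd = 63.79, S_ddd = 54.68
Terminal payoffs (S − K): max(15.82, 0) = 15.82, max(3.419, 0) = 3.419, max(-7.212, 0) = 0, max(-16.32, 0) = 0
Node uu (S = 82.69): continuation = e^(−0.04)·[0.9387·15.8219 + 0.0613·3.4188] = 14.4714; exercise value = 11.6875 ≤ continuation, so V_uu = 14.4714
Node ud (S = 70.88): continuation = e^(−0.04)·[0.9387·3.4188 + 0.0613·0.0000] = 3.0835; exercise value = 0.0000 ≤ continuation, so V_ud = 3.0835
Node dd (S = 60.75): continuation = e^(−0.04)·[0.9387·0.0000 + 0.0613·0.0000] = 0.0000; exercise value = 0.0000 ≤ continuation, so V_dd = 0.0000
Node u (S = 78.75): continuation = e^(−0.04)·[0.9387·14.4714 + 0.0613·3.0835] = 13.2337; exercise value = 7.7500 ≤ continuation, so V_u = 13.2337
Node d (S = 67.5): continuation = e^(−0.04)·[0.9387·3.0835 + 0.0613·0.0000] = 2.7811; exercise value = 0.0000 ≤ continuation, so V_d = 2.7811
Node 0 (S = 75): continuation = e^(−0.04)·[0.9387·13.2337 + 0.0613·2.7811] = 12.0996; exercise value = 4.0000 ≤ continuation, so V_0 = 12.0996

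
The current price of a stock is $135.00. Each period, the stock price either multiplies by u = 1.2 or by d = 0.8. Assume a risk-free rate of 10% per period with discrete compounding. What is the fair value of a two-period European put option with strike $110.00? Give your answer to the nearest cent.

$1.22

Risk-neutral probability p = (1 + 0.1 − 0.8)/(1.2 − 0.8) = 0.3000/0.4000 = 0.7500
Terminal stock prices: S_uu = 194.4, S_ud = 129.6, S_dd = 86.4
Terminal payoffs (K − S): max(-84.4, 0) = 0, max(-19.6, 0) = 0, max(23.6, 0) = 23.6
Node u (S = 162): V_u = 1/1.1·[0.7500·0.0000 + 0.2500·0.0000] = 0.0000
Node d (S = 108): V_d = 1/1.1·[0.7500·0.0000 + 0.2500·23.6000] = 5.3636
Node 0 (S = 135): V_0 = 1/1.1·[0.7500·0.0000 + 0.2500·5.3636] = 1.2190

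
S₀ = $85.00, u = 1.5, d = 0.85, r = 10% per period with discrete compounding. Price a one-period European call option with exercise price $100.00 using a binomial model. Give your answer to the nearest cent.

$9.62

Risk-neutral probability p = (1 + 0.1 − 0.85)/(1.5 − 0.85) = 0.2500/0.6500 = 0.3846
Terminal stock prices: S_u = 127.5, S_d = 72.25
Terminal payoffs (S − K): max(27.5, 0) = 27.5, max(-27.75, 0) = 0
Node 0 (S = 85): V_0 = 1/1.1·[0.3846·27.5000 + 0.6154·0.0000] = 9.6154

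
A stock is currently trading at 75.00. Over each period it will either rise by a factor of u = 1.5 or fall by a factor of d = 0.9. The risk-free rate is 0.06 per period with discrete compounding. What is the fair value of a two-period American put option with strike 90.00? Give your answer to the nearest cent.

Risk-neutral probability p = (1 + 0.06 − 0.9)/(1.5 − 0.9) = 0.1600/0.6000 = 0.2667
Terminal stock prices: S_uu = 168.8, S_ud = 101.2, S_dd = 60.75
Terminal payoffs (K − S): max(-78.75, 0) = 0, max(-11.25, 0) = 0, max(29.25, 0) = 29.25
Node u (S = 112.5): continuation = 1/1.06·[0.2667·0.0000 + 0.7333·0.0000] = 0.0000; exercise value = 0.0000 ≤ continuation, so V_u = 0.0000
Node d (S = 67.5): continuation = 1/1.06·[0.2667·0.0000 + 0.7333·29.2500] = 20.2358; exercise value = 22.5000 > continuation, so V_d = 22.5000 (exercise)
Node 0 (S = 75): continuation = 1/1.06·[0.2667·0.0000 + 0.7333·22.5000] = 15.5660; exercise value = 15.0000 ≤ continuation, so V_0 = 15.5660

15.57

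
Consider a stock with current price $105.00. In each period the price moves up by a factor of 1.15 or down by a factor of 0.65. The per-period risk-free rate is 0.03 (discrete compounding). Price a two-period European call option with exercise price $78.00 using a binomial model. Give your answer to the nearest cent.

$33.30

Risk-neutral probability p = (1 + 0.03 − 0.65)/(1.15 − 0.65) = 0.3800/0.5000 = 0.7600
Terminal stock prices: S_uu = 138.9, S_ud = 78.49, S_dd = 44.36
Terminal payoffs (S − K): max(60.86, 0) = 60.86, max(0.4875, 0) = 0.4875, max(-33.64, 0) = 0
Node u (S = 120.7): V_u = 1/1.03·[0.7600·60.8625 + 0.2400·0.4875] = 45.0218
Node d (S = 68.25): V_d = 1/1.03·[0.7600·0.4875 + 0.2400·0.0000] = 0.3597
Node 0 (S = 105): V_0 = 1/1.03·[0.7600·45.0218 + 0.2400·0.3597] = 33.3038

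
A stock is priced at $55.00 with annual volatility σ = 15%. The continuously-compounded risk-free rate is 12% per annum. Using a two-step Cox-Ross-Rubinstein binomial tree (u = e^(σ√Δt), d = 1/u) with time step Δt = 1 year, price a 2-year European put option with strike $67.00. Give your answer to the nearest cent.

$2.18

CRR parameters: u = e^(σ√Δt) = e^(0.15·√1) = 1.1618, d = 1/u = 0.8607
Per-period rate: rΔt = 0.12·1 = 0.12, so R = e^0.12 = 1.1275
Risk-neutral probability p = (e^0.12 − 0.8607)/(1.1618 − 0.8607) = 0.2668/0.3011 = 0.8860
Terminal stock prices: S_uu = 74.24, S_ud = 55, S_dd = 40.75
Terminal payoffs (K − S): max(-7.242, 0) = 0, max(12, 0) = 12, max(26.25, 0) = 26.25
Node u (S = 63.9): V_u = e^(−0.12)·[0.8860·0.0000 + 0.1140·12.0000] = 1.2136
Node d (S = 47.34): V_d = e^(−0.12)·[0.8860·12.0000 + 0.1140·26.2550] = 12.0847
Node 0 (S = 55): V_0 = e^(−0.12)·[0.8860·1.2136 + 0.1140·12.0847] = 2.1758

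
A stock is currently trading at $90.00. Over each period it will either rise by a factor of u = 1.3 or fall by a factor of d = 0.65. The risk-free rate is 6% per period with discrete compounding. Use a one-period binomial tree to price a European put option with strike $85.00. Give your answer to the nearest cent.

$9.23

Risk-neutral probability p = (1 + 0.06 − 0.65)/(1.3 − 0.65) = 0.4100/0.6500 = 0.6308
Terminal stock prices: S_u = 117, S_d = 58.5
Terminal payoffs (K − S): max(-32, 0) = 0, max(26.5, 0) = 26.5
Node 0 (S = 90): V_0 = 1/1.06·[0.6308·0.0000 + 0.3692·26.5000] = 9.2308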